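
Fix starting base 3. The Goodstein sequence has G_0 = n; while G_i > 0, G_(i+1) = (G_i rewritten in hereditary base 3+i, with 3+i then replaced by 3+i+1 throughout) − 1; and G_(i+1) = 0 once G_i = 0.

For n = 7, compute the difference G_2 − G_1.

[0] 7 ≡ 2·3 + 1 (base 3). Lift 4: 9. −1: 8.
[1] 8 ≡ 2·4 (base 4). Lift 5: 10. −1: 9.

1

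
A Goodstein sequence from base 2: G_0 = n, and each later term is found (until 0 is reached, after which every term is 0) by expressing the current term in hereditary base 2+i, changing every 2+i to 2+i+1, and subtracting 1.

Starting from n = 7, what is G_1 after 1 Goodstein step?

7 —HB2→ 2^2 + 2 + 1 —bump→ 3^3 + 3 + 1 = 31 —(−1)→ 30
30 —HB3→ 3^3 + 3 —bump→ 4^4 + 4 = 260 —(−1)→ 259

30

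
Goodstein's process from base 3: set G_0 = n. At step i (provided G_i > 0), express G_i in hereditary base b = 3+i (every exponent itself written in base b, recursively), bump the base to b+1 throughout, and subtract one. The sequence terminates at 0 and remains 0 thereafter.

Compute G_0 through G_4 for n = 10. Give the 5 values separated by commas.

10 —HB3→ 3^2 + 1 —bump→ 4^2 + 1 = 17 —(−1)→ 16
16 —HB4→ 4^2 —bump→ 5^2 = 25 —(−1)→ 24
24 —HB5→ 4·5 + 4 —bump→ 4·6 + 4 = 28 —(−1)→ 27
27 —HB6→ 4·6 + 3 —bump→ 4·7 + 3 = 31 —(−1)→ 30

10, 16, 24, 27, 30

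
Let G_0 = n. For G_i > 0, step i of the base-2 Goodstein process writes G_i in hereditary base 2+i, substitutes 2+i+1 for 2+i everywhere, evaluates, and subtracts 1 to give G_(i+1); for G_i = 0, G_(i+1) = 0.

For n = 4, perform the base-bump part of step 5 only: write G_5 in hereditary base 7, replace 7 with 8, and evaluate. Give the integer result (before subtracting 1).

140

step 0: 4 = 2^2; sub 3 for 2: 3^3; = 27; G_1 = 27−1 = 26
step 1: 26 = 2·3^2 + 2·3 + 2; sub 4 for 3: 2·4^2 + 2·4 + 2; = 42; G_2 = 42−1 = 41
step 2: 41 = 2·4^2 + 2·4 + 1; sub 5 for 4: 2·5^2 + 2·5 + 1; = 61; G_3 = 61−1 = 60
step 3: 60 = 2·5^2 + 2·5; sub 6 for 5: 2·6^2 + 2·6; = 84; G_4 = 84−1 = 83
step 4: 83 = 2·6^2 + 6 + 5; sub 7 for 6: 2·7^2 + 7 + 5; = 110; G_5 = 110−1 = 109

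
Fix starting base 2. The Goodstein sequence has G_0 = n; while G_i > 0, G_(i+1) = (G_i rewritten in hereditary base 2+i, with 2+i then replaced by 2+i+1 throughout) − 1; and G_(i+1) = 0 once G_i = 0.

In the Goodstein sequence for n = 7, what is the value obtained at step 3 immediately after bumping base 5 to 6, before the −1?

step 0: 7 = 2^2 + 2 + 1; sub 3 for 2: 3^3 + 3 + 1; = 31; G_1 = 31−1 = 30
step 1: 30 = 3^3 + 3; sub 4 for 3: 4^4 + 4; = 260; G_2 = 260−1 = 259
step 2: 259 = 4^4 + 3; sub 5 for 4: 5^5 + 3; = 3128; G_3 = 3128−1 = 3127
step 3: 3127 = 5^5 + 2; sub 6 for 5: 6^6 + 2; = 46658; G_4 = 46658−1 = 46657

46658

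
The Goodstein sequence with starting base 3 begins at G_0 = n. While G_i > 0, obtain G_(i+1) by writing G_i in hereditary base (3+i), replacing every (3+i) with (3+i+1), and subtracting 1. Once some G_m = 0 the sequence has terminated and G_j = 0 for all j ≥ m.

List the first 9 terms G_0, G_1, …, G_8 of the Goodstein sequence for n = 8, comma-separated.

G_0=8  [base 3] 2·3 + 2  →[3↦4]→  2·4 + 2 = 10  −1 ⇒ G_1=9
G_1=9  [base 4] 2·4 + 1  →[4↦5]→  2·5 + 1 = 11  −1 ⇒ G_2=10
G_2=10  [base 5] 2·5  →[5↦6]→  2·6 = 12  −1 ⇒ G_3=11
G_3=11  [base 6] 6 + 5  →[6↦7]→  7 + 5 = 12  −1 ⇒ G_4=11
G_4=11  [base 7] 7 + 4  →[7↦8]→  8 + 4 = 12  −1 ⇒ G_5=11
G_5=11  [base 8] 8 + 3  →[8↦9]→  9 + 3 = 12  −1 ⇒ G_6=11
G_6=11  [base 9] 9 + 2  →[9↦10]→  10 + 2 = 12  −1 ⇒ G_7=11
G_7=11  [base 10] 10 + 1  →[10↦11]→  11 + 1 = 12  −1 ⇒ G_8=11

8, 9, 10, 11, 11, 11, 11, 11, 11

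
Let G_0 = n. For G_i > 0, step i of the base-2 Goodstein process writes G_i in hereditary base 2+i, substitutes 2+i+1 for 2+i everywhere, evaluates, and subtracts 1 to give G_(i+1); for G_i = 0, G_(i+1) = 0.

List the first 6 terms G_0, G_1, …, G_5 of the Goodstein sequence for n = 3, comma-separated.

(0) 3|_2 = 2 + 1 ↦ 3 + 1|_3 = 4 ⇒ 3
(1) 3|_3 = 3 ↦ 4|_4 = 4 ⇒ 3
(2) 3|_4 = 3 ↦ 3|_5 = 3 ⇒ 2
(3) 2|_5 = 2 ↦ 2|_6 = 2 ⇒ 1
(4) 1|_6 = 1 ↦ 1|_7 = 1 ⇒ 0

3, 3, 3, 2, 1, 0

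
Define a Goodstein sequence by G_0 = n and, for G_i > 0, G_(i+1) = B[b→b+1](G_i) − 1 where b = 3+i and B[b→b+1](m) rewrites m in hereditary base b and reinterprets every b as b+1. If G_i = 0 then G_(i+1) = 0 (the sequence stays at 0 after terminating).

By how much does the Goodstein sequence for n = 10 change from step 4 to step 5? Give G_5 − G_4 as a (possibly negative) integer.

3

i=0: 10 = 3^2 + 1 (b=3); 3→4: 4^2 + 1 = 17; 17−1 = 16
i=1: 16 = 4^2 (b=4); 4→5: 5^2 = 25; 25−1 = 24
i=2: 24 = 4·5 + 4 (b=5); 5→6: 4·6 + 4 = 28; 28−1 = 27
i=3: 27 = 4·6 + 3 (b=6); 6→7: 4·7 + 3 = 31; 31−1 = 30
i=4: 30 = 4·7 + 2 (b=7); 7→8: 4·8 + 2 = 34; 34−1 = 33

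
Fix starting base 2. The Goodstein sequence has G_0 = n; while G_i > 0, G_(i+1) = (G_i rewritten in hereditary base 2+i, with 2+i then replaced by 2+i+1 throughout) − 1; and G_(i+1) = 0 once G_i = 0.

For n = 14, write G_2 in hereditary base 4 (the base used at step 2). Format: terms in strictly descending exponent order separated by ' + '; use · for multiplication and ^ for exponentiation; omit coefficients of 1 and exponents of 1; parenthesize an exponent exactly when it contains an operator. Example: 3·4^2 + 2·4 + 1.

base 2: 14 = 2^(2 + 1) + 2^2 + 2; at 3: 3^(3 + 1) + 3^3 + 3 = 111; next = 110
base 3: 110 = 3^(3 + 1) + 3^3 + 2; at 4: 4^(4 + 1) + 4^4 + 2 = 1282; next = 1281
base 4: 1281 = 4^(4 + 1) + 4^4 + 1; at 5: 5^(5 + 1) + 5^5 + 1 = 18751; next = 18750

4^(4 + 1) + 4^4 + 1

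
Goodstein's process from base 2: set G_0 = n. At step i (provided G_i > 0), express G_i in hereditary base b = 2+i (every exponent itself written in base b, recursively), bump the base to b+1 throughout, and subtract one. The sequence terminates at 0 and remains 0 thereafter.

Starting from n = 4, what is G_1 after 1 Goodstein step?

26

4 —HB2→ 2^2 —bump→ 3^3 = 27 —(−1)→ 26
26 —HB3→ 2·3^2 + 2·3 + 2 —bump→ 2·4^2 + 2·4 + 2 = 42 —(−1)→ 41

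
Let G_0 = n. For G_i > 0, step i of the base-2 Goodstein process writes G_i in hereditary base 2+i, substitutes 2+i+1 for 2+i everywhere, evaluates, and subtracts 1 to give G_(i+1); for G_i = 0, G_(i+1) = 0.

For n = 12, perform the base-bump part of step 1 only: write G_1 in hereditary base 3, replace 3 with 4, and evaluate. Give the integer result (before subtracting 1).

1066

G_0 = 12. HB_2(12) = 2^(2 + 1) + 2^2. Bump = 108. G_1 = 107.
G_1 = 107. HB_3(107) = 3^(3 + 1) + 2·3^2 + 2·3 + 2. Bump = 1066. G_2 = 1065.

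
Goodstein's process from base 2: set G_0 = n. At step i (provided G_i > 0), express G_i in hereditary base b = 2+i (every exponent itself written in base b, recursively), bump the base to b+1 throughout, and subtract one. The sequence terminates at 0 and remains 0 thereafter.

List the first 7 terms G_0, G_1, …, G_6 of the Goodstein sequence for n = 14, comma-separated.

G_0 = 14. HB_2(14) = 2^(2 + 1) + 2^2 + 2. Bump = 111. G_1 = 110.
G_1 = 110. HB_3(110) = 3^(3 + 1) + 3^3 + 2. Bump = 1282. G_2 = 1281.
G_2 = 1281. HB_4(1281) = 4^(4 + 1) + 4^4 + 1. Bump = 18751. G_3 = 18750.
G_3 = 18750. HB_5(18750) = 5^(5 + 1) + 5^5. Bump = 326592. G_4 = 326591.
G_4 = 326591. HB_6(326591) = 6^(6 + 1) + 5·6^5 + 5·6^4 + 5·6^3 + 5·6^2 + 5·6 + 5. Bump = 5862841. G_5 = 5862840.
G_5 = 5862840. HB_7(5862840) = 7^(7 + 1) + 5·7^5 + 5·7^4 + 5·7^3 + 5·7^2 + 5·7 + 4. Bump = 134404972. G_6 = 134404971.

14, 110, 1281, 18750, 326591, 5862840, 134404971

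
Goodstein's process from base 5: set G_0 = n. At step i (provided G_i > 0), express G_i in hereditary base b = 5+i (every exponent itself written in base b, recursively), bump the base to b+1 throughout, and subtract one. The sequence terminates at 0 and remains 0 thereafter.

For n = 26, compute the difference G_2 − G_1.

12

i=0: 26 = 5^2 + 1 (b=5); 5→6: 6^2 + 1 = 37; 37−1 = 36
i=1: 36 = 6^2 (b=6); 6→7: 7^2 = 49; 49−1 = 48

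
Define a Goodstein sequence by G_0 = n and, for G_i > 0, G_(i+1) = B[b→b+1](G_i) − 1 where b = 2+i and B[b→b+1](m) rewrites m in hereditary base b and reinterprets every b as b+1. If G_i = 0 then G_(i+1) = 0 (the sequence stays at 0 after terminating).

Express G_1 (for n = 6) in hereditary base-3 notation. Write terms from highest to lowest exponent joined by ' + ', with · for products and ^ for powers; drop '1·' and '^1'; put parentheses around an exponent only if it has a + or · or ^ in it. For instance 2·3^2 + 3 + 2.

3^3 + 2

G_0=6  [base 2] 2^2 + 2  →[2↦3]→  3^3 + 3 = 30  −1 ⇒ G_1=29
G_1=29  [base 3] 3^3 + 2  →[3↦4]→  4^4 + 2 = 258  −1 ⇒ G_2=257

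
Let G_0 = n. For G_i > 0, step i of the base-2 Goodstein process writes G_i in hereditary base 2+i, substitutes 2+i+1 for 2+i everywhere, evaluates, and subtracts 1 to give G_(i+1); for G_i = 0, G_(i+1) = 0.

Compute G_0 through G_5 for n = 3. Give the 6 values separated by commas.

3, 3, 3, 2, 1, 0

step 0: 3 = 2 + 1; sub 3 for 2: 3 + 1; = 4; G_1 = 4−1 = 3
step 1: 3 = 3; sub 4 for 3: 4; = 4; G_2 = 4−1 = 3
step 2: 3 = 3; sub 5 for 4: 3; = 3; G_3 = 3−1 = 2
step 3: 2 = 2; sub 6 for 5: 2; = 2; G_4 = 2−1 = 1
step 4: 1 = 1; sub 7 for 6: 1; = 1; G_5 = 1−1 = 0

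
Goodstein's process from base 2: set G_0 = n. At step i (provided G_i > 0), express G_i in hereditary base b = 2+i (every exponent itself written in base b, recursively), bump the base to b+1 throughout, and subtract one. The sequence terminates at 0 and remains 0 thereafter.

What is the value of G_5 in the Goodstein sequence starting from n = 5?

base 2: 5 = 2^2 + 1; at 3: 3^3 + 1 = 28; next = 27
base 3: 27 = 3^3; at 4: 4^4 = 256; next = 255
base 4: 255 = 3·4^3 + 3·4^2 + 3·4 + 3; at 5: 3·5^3 + 3·5^2 + 3·5 + 3 = 468; next = 467
base 5: 467 = 3·5^3 + 3·5^2 + 3·5 + 2; at 6: 3·6^3 + 3·6^2 + 3·6 + 2 = 776; next = 775
base 6: 775 = 3·6^3 + 3·6^2 + 3·6 + 1; at 7: 3·7^3 + 3·7^2 + 3·7 + 1 = 1198; next = 1197
base 7: 1197 = 3·7^3 + 3·7^2 + 3·7; at 8: 3·8^3 + 3·8^2 + 3·8 = 1752; next = 1751

1197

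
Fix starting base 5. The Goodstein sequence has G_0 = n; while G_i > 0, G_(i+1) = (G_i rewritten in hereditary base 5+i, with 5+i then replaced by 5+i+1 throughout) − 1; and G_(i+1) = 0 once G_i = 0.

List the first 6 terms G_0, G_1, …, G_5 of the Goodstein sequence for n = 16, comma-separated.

step 0: 16 = 3·5 + 1; sub 6 for 5: 3·6 + 1; = 19; G_1 = 19−1 = 18
step 1: 18 = 3·6; sub 7 for 6: 3·7; = 21; G_2 = 21−1 = 20
step 2: 20 = 2·7 + 6; sub 8 for 7: 2·8 + 6; = 22; G_3 = 22−1 = 21
step 3: 21 = 2·8 + 5; sub 9 for 8: 2·9 + 5; = 23; G_4 = 23−1 = 22
step 4: 22 = 2·9 + 4; sub 10 for 9: 2·10 + 4; = 24; G_5 = 24−1 = 23

16, 18, 20, 21, 22, 23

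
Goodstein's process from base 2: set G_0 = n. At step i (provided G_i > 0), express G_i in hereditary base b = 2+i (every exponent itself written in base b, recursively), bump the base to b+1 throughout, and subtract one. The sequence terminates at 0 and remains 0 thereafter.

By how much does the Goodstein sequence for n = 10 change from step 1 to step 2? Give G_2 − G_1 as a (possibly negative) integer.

10 —HB2→ 2^(2 + 1) + 2 —bump→ 3^(3 + 1) + 3 = 84 —(−1)→ 83
83 —HB3→ 3^(3 + 1) + 2 —bump→ 4^(4 + 1) + 2 = 1026 —(−1)→ 1025

942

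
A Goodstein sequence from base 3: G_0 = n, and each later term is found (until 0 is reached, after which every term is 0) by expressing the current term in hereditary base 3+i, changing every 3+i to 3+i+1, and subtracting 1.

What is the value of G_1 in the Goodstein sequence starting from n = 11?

G_0=11  [base 3] 3^2 + 2  →[3↦4]→  4^2 + 2 = 18  −1 ⇒ G_1=17
G_1=17  [base 4] 4^2 + 1  →[4↦5]→  5^2 + 1 = 26  −1 ⇒ G_2=25

17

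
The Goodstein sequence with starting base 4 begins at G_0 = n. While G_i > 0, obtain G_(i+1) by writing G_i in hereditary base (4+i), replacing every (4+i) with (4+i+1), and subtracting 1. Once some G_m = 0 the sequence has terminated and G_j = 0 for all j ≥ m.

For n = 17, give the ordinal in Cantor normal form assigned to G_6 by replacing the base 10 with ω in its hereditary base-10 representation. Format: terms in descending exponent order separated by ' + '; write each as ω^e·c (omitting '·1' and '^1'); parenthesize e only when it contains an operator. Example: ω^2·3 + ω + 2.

step 0: 17 = 4^2 + 1; sub 5 for 4: 5^2 + 1; = 26; G_1 = 26−1 = 25
step 1: 25 = 5^2; sub 6 for 5: 6^2; = 36; G_2 = 36−1 = 35
step 2: 35 = 5·6 + 5; sub 7 for 6: 5·7 + 5; = 40; G_3 = 40−1 = 39
step 3: 39 = 5·7 + 4; sub 8 for 7: 5·8 + 4; = 44; G_4 = 44−1 = 43
step 4: 43 = 5·8 + 3; sub 9 for 8: 5·9 + 3; = 48; G_5 = 48−1 = 47
step 5: 47 = 5·9 + 2; sub 10 for 9: 5·10 + 2; = 52; G_6 = 52−1 = 51

ω·5 + 1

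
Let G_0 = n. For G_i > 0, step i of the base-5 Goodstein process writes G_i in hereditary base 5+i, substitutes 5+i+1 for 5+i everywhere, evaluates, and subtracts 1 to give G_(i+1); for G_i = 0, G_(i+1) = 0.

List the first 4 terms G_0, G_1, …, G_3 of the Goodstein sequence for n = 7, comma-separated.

step 0: 7 = 5 + 2; sub 6 for 5: 6 + 2; = 8; G_1 = 8−1 = 7
step 1: 7 = 6 + 1; sub 7 for 6: 7 + 1; = 8; G_2 = 8−1 = 7
step 2: 7 = 7; sub 8 for 7: 8; = 8; G_3 = 8−1 = 7

7, 7, 7, 7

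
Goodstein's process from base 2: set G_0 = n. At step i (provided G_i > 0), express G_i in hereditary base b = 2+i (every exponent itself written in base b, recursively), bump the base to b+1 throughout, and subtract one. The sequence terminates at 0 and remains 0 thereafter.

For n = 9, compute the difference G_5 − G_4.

i=0: 9 = 2^(2 + 1) + 1 (b=2); 2→3: 3^(3 + 1) + 1 = 82; 82−1 = 81
i=1: 81 = 3^(3 + 1) (b=3); 3→4: 4^(4 + 1) = 1024; 1024−1 = 1023
i=2: 1023 = 3·4^4 + 3·4^3 + 3·4^2 + 3·4 + 3 (b=4); 4→5: 3·5^5 + 3·5^3 + 3·5^2 + 3·5 + 3 = 9843; 9843−1 = 9842
i=3: 9842 = 3·5^5 + 3·5^3 + 3·5^2 + 3·5 + 2 (b=5); 5→6: 3·6^6 + 3·6^3 + 3·6^2 + 3·6 + 2 = 140744; 140744−1 = 140743
i=4: 140743 = 3·6^6 + 3·6^3 + 3·6^2 + 3·6 + 1 (b=6); 6→7: 3·7^7 + 3·7^3 + 3·7^2 + 3·7 + 1 = 2471827; 2471827−1 = 2471826

2331083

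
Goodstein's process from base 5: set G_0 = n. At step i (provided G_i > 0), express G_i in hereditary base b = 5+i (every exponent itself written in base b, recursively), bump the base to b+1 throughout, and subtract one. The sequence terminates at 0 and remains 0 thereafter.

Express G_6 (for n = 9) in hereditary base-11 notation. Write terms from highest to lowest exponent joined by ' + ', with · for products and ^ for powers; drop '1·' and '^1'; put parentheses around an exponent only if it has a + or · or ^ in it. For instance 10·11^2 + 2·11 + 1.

(0) 9|_5 = 5 + 4 ↦ 6 + 4|_6 = 10 ⇒ 9
(1) 9|_6 = 6 + 3 ↦ 7 + 3|_7 = 10 ⇒ 9
(2) 9|_7 = 7 + 2 ↦ 8 + 2|_8 = 10 ⇒ 9
(3) 9|_8 = 8 + 1 ↦ 9 + 1|_9 = 10 ⇒ 9
(4) 9|_9 = 9 ↦ 10|_10 = 10 ⇒ 9
(5) 9|_10 = 9 ↦ 9|_11 = 9 ⇒ 8
(6) 8|_11 = 8 ↦ 8|_12 = 8 ⇒ 7

8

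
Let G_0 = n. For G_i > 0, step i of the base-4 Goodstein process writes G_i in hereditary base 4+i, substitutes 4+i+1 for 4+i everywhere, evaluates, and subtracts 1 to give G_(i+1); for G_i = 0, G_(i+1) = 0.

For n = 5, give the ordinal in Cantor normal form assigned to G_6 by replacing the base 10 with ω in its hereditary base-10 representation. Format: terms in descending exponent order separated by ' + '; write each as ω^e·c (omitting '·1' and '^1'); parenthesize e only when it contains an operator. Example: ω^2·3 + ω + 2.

1

G_0 = 5. HB_4(5) = 4 + 1. Bump = 6. G_1 = 5.
G_1 = 5. HB_5(5) = 5. Bump = 6. G_2 = 5.
G_2 = 5. HB_6(5) = 5. Bump = 5. G_3 = 4.
G_3 = 4. HB_7(4) = 4. Bump = 4. G_4 = 3.
G_4 = 3. HB_8(3) = 3. Bump = 3. G_5 = 2.
G_5 = 2. HB_9(2) = 2. Bump = 2. G_6 = 1.
G_6 = 1. HB_10(1) = 1. Bump = 1. G_7 = 0.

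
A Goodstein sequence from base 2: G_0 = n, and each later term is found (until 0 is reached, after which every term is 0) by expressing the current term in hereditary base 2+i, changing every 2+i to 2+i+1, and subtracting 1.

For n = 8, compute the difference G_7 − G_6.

741286580

i=0: 8 = 2^(2 + 1) (b=2); 2→3: 3^(3 + 1) = 81; 81−1 = 80
i=1: 80 = 2·3^3 + 2·3^2 + 2·3 + 2 (b=3); 3→4: 2·4^4 + 2·4^2 + 2·4 + 2 = 554; 554−1 = 553
i=2: 553 = 2·4^4 + 2·4^2 + 2·4 + 1 (b=4); 4→5: 2·5^5 + 2·5^2 + 2·5 + 1 = 6311; 6311−1 = 6310
i=3: 6310 = 2·5^5 + 2·5^2 + 2·5 (b=5); 5→6: 2·6^6 + 2·6^2 + 2·6 = 93396; 93396−1 = 93395
i=4: 93395 = 2·6^6 + 2·6^2 + 6 + 5 (b=6); 6→7: 2·7^7 + 2·7^2 + 7 + 5 = 1647196; 1647196−1 = 1647195
i=5: 1647195 = 2·7^7 + 2·7^2 + 7 + 4 (b=7); 7→8: 2·8^8 + 2·8^2 + 8 + 4 = 33554572; 33554572−1 = 33554571
i=6: 33554571 = 2·8^8 + 2·8^2 + 8 + 3 (b=8); 8→9: 2·9^9 + 2·9^2 + 9 + 3 = 774841152; 774841152−1 = 774841151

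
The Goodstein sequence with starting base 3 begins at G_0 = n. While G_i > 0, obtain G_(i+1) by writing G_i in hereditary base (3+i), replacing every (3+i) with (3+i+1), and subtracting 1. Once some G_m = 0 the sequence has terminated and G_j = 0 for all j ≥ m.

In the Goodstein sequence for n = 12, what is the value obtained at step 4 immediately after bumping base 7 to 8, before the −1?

G_0 = 12. HB_3(12) = 3^2 + 3. Bump = 20. G_1 = 19.
G_1 = 19. HB_4(19) = 4^2 + 3. Bump = 28. G_2 = 27.
G_2 = 27. HB_5(27) = 5^2 + 2. Bump = 38. G_3 = 37.
G_3 = 37. HB_6(37) = 6^2 + 1. Bump = 50. G_4 = 49.
G_4 = 49. HB_7(49) = 7^2. Bump = 64. G_5 = 63.

64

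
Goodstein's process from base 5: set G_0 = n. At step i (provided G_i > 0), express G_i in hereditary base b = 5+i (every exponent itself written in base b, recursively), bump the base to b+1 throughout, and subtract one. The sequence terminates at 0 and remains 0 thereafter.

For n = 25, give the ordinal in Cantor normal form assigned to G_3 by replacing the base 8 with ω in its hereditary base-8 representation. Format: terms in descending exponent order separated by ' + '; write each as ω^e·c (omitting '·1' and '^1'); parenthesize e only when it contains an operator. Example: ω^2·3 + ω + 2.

ω·5 + 3

[0] 25 ≡ 5^2 (base 5). Lift 6: 36. −1: 35.
[1] 35 ≡ 5·6 + 5 (base 6). Lift 7: 40. −1: 39.
[2] 39 ≡ 5·7 + 4 (base 7). Lift 8: 44. −1: 43.
[3] 43 ≡ 5·8 + 3 (base 8). Lift 9: 48. −1: 47.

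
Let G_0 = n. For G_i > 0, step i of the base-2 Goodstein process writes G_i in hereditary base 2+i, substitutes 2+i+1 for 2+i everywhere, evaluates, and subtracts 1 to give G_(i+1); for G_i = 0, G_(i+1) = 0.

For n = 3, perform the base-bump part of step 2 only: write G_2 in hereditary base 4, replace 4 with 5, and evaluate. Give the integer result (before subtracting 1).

3

i=0: 3 = 2 + 1 (b=2); 2→3: 3 + 1 = 4; 4−1 = 3
i=1: 3 = 3 (b=3); 3→4: 4 = 4; 4−1 = 3
i=2: 3 = 3 (b=4); 4→5: 3 = 3; 3−1 = 2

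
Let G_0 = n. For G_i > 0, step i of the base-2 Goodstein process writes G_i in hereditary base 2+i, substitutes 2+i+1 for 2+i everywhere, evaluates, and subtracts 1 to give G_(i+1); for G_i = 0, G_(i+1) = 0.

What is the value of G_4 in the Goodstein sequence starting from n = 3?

i=0: 3 = 2 + 1 (b=2); 2→3: 3 + 1 = 4; 4−1 = 3
i=1: 3 = 3 (b=3); 3→4: 4 = 4; 4−1 = 3
i=2: 3 = 3 (b=4); 4→5: 3 = 3; 3−1 = 2
i=3: 2 = 2 (b=5); 5→6: 2 = 2; 2−1 = 1

1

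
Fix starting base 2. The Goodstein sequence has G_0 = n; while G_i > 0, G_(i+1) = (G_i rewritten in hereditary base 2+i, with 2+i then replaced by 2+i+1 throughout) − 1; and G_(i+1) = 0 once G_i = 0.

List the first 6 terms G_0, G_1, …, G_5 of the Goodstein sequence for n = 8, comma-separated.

8, 80, 553, 6310, 93395, 1647195

G_0 = 8. HB_2(8) = 2^(2 + 1). Bump = 81. G_1 = 80.
G_1 = 80. HB_3(80) = 2·3^3 + 2·3^2 + 2·3 + 2. Bump = 554. G_2 = 553.
G_2 = 553. HB_4(553) = 2·4^4 + 2·4^2 + 2·4 + 1. Bump = 6311. G_3 = 6310.
G_3 = 6310. HB_5(6310) = 2·5^5 + 2·5^2 + 2·5. Bump = 93396. G_4 = 93395.
G_4 = 93395. HB_6(93395) = 2·6^6 + 2·6^2 + 6 + 5. Bump = 1647196. G_5 = 1647195.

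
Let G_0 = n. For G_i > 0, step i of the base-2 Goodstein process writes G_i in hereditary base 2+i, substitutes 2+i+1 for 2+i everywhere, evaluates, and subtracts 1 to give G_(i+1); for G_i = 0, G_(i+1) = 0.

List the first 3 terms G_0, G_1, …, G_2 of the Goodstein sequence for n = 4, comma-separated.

[0] 4 ≡ 2^2 (base 2). Lift 3: 27. −1: 26.
[1] 26 ≡ 2·3^2 + 2·3 + 2 (base 3). Lift 4: 42. −1: 41.

4, 26, 41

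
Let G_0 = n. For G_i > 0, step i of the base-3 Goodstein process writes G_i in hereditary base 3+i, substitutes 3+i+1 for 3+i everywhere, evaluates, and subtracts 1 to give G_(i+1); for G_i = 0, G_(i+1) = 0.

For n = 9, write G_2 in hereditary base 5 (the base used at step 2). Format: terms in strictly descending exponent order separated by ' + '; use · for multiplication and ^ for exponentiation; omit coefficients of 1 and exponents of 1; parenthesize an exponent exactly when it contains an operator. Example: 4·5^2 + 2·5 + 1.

[0] 9 ≡ 3^2 (base 3). Lift 4: 16. −1: 15.
[1] 15 ≡ 3·4 + 3 (base 4). Lift 5: 18. −1: 17.
[2] 17 ≡ 3·5 + 2 (base 5). Lift 6: 20. −1: 19.

3·5 + 2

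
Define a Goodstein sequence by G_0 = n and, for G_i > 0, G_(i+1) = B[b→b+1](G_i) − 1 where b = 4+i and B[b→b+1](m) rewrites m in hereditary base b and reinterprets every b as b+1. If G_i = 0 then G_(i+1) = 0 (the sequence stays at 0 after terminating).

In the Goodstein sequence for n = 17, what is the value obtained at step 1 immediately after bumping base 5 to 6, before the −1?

i=0: 17 = 4^2 + 1 (b=4); 4→5: 5^2 + 1 = 26; 26−1 = 25
i=1: 25 = 5^2 (b=5); 5→6: 6^2 = 36; 36−1 = 35

36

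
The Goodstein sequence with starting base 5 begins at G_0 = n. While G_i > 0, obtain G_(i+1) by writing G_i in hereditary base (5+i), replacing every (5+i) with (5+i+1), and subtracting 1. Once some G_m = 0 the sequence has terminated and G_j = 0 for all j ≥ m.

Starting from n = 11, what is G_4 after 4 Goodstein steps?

step 0: 11 = 2·5 + 1; sub 6 for 5: 2·6 + 1; = 13; G_1 = 13−1 = 12
step 1: 12 = 2·6; sub 7 for 6: 2·7; = 14; G_2 = 14−1 = 13
step 2: 13 = 7 + 6; sub 8 for 7: 8 + 6; = 14; G_3 = 14−1 = 13
step 3: 13 = 8 + 5; sub 9 for 8: 9 + 5; = 14; G_4 = 14−1 = 13
step 4: 13 = 9 + 4; sub 10 for 9: 10 + 4; = 14; G_5 = 14−1 = 13

13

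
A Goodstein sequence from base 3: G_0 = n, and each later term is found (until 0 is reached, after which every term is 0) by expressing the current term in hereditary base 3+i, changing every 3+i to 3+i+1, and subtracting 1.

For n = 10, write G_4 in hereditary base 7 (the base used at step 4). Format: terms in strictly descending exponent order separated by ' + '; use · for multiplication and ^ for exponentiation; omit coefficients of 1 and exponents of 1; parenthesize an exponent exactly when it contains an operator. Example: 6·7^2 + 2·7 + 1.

4·7 + 2

G_0 = 10. HB_3(10) = 3^2 + 1. Bump = 17. G_1 = 16.
G_1 = 16. HB_4(16) = 4^2. Bump = 25. G_2 = 24.
G_2 = 24. HB_5(24) = 4·5 + 4. Bump = 28. G_3 = 27.
G_3 = 27. HB_6(27) = 4·6 + 3. Bump = 31. G_4 = 30.
G_4 = 30. HB_7(30) = 4·7 + 2. Bump = 34. G_5 = 33.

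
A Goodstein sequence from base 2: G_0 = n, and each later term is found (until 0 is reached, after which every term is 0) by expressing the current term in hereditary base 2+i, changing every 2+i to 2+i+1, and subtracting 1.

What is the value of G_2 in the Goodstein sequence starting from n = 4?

41

G_0=4  [base 2] 2^2  →[2↦3]→  3^3 = 27  −1 ⇒ G_1=26
G_1=26  [base 3] 2·3^2 + 2·3 + 2  →[3↦4]→  2·4^2 + 2·4 + 2 = 42  −1 ⇒ G_2=41
G_2=41  [base 4] 2·4^2 + 2·4 + 1  →[4↦5]→  2·5^2 + 2·5 + 1 = 61  −1 ⇒ G_3=60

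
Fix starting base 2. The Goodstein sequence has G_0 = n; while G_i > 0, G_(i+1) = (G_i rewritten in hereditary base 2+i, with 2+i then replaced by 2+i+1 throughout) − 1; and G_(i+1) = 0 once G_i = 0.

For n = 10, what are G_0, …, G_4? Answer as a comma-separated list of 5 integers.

i=0: 10 = 2^(2 + 1) + 2 (b=2); 2→3: 3^(3 + 1) + 3 = 84; 84−1 = 83
i=1: 83 = 3^(3 + 1) + 2 (b=3); 3→4: 4^(4 + 1) + 2 = 1026; 1026−1 = 1025
i=2: 1025 = 4^(4 + 1) + 1 (b=4); 4→5: 5^(5 + 1) + 1 = 15626; 15626−1 = 15625
i=3: 15625 = 5^(5 + 1) (b=5); 5→6: 6^(6 + 1) = 279936; 279936−1 = 279935

10, 83, 1025, 15625, 279935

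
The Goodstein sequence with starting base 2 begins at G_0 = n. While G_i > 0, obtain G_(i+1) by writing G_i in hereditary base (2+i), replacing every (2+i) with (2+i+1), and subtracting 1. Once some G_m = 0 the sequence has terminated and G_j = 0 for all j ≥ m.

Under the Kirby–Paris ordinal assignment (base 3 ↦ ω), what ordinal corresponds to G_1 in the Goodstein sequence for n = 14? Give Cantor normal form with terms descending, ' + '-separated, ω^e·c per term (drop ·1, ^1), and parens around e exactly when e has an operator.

ω^(ω + 1) + ω^ω + 2

14 —HB2→ 2^(2 + 1) + 2^2 + 2 —bump→ 3^(3 + 1) + 3^3 + 3 = 111 —(−1)→ 110
110 —HB3→ 3^(3 + 1) + 3^3 + 2 —bump→ 4^(4 + 1) + 4^4 + 2 = 1282 —(−1)→ 1281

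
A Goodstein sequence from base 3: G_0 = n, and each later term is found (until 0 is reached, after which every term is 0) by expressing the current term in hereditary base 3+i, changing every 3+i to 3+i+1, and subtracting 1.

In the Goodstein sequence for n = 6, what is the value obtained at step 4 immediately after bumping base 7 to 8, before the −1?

6 —HB3→ 2·3 —bump→ 2·4 = 8 —(−1)→ 7
7 —HB4→ 4 + 3 —bump→ 5 + 3 = 8 —(−1)→ 7
7 —HB5→ 5 + 2 —bump→ 6 + 2 = 8 —(−1)→ 7
7 —HB6→ 6 + 1 —bump→ 7 + 1 = 8 —(−1)→ 7
7 —HB7→ 7 —bump→ 8 = 8 —(−1)→ 7

8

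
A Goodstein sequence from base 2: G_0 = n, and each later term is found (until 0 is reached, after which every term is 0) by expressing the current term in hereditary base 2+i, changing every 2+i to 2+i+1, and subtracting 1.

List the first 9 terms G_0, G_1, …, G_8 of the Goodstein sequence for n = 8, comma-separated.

step 0: 8 = 2^(2 + 1); sub 3 for 2: 3^(3 + 1); = 81; G_1 = 81−1 = 80
step 1: 80 = 2·3^3 + 2·3^2 + 2·3 + 2; sub 4 for 3: 2·4^4 + 2·4^2 + 2·4 + 2; = 554; G_2 = 554−1 = 553
step 2: 553 = 2·4^4 + 2·4^2 + 2·4 + 1; sub 5 for 4: 2·5^5 + 2·5^2 + 2·5 + 1; = 6311; G_3 = 6311−1 = 6310
step 3: 6310 = 2·5^5 + 2·5^2 + 2·5; sub 6 for 5: 2·6^6 + 2·6^2 + 2·6; = 93396; G_4 = 93396−1 = 93395
step 4: 93395 = 2·6^6 + 2·6^2 + 6 + 5; sub 7 for 6: 2·7^7 + 2·7^2 + 7 + 5; = 1647196; G_5 = 1647196−1 = 1647195
step 5: 1647195 = 2·7^7 + 2·7^2 + 7 + 4; sub 8 for 7: 2·8^8 + 2·8^2 + 8 + 4; = 33554572; G_6 = 33554572−1 = 33554571
step 6: 33554571 = 2·8^8 + 2·8^2 + 8 + 3; sub 9 for 8: 2·9^9 + 2·9^2 + 9 + 3; = 774841152; G_7 = 774841152−1 = 774841151
step 7: 774841151 = 2·9^9 + 2·9^2 + 9 + 2; sub 10 for 9: 2·10^10 + 2·10^2 + 10 + 2; = 20000000212; G_8 = 20000000212−1 = 20000000211

8, 80, 553, 6310, 93395, 1647195, 33554571, 774841151, 20000000211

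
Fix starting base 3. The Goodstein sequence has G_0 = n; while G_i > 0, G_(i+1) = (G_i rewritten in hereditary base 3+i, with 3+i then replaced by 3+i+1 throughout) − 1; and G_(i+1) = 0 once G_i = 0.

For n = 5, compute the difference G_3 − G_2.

5 —HB3→ 3 + 2 —bump→ 4 + 2 = 6 —(−1)→ 5
5 —HB4→ 4 + 1 —bump→ 5 + 1 = 6 —(−1)→ 5
5 —HB5→ 5 —bump→ 6 = 6 —(−1)→ 5

0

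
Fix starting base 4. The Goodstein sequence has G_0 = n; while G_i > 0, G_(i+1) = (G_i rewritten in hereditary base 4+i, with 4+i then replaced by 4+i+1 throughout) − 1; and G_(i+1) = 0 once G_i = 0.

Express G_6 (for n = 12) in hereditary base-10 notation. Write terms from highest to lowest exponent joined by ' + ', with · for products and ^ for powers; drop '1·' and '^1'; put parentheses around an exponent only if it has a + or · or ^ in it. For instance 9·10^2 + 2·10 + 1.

(0) 12|_4 = 3·4 ↦ 3·5|_5 = 15 ⇒ 14
(1) 14|_5 = 2·5 + 4 ↦ 2·6 + 4|_6 = 16 ⇒ 15
(2) 15|_6 = 2·6 + 3 ↦ 2·7 + 3|_7 = 17 ⇒ 16
(3) 16|_7 = 2·7 + 2 ↦ 2·8 + 2|_8 = 18 ⇒ 17
(4) 17|_8 = 2·8 + 1 ↦ 2·9 + 1|_9 = 19 ⇒ 18
(5) 18|_9 = 2·9 ↦ 2·10|_10 = 20 ⇒ 19

10 + 9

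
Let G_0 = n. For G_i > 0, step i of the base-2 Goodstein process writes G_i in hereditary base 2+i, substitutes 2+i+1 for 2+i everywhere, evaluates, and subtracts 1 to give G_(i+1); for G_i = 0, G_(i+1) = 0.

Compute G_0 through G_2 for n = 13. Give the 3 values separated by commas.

13, 108, 1279

step 0: 13 = 2^(2 + 1) + 2^2 + 1; sub 3 for 2: 3^(3 + 1) + 3^3 + 1; = 109; G_1 = 109−1 = 108
step 1: 108 = 3^(3 + 1) + 3^3; sub 4 for 3: 4^(4 + 1) + 4^4; = 1280; G_2 = 1280−1 = 1279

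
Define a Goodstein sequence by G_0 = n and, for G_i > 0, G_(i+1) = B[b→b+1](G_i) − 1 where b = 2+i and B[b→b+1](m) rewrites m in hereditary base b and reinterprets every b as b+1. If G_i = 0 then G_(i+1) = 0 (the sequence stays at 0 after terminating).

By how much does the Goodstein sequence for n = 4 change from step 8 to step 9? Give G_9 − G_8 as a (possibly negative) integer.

step 0: 4 = 2^2; sub 3 for 2: 3^3; = 27; G_1 = 27−1 = 26
step 1: 26 = 2·3^2 + 2·3 + 2; sub 4 for 3: 2·4^2 + 2·4 + 2; = 42; G_2 = 42−1 = 41
step 2: 41 = 2·4^2 + 2·4 + 1; sub 5 for 4: 2·5^2 + 2·5 + 1; = 61; G_3 = 61−1 = 60
step 3: 60 = 2·5^2 + 2·5; sub 6 for 5: 2·6^2 + 2·6; = 84; G_4 = 84−1 = 83
step 4: 83 = 2·6^2 + 6 + 5; sub 7 for 6: 2·7^2 + 7 + 5; = 110; G_5 = 110−1 = 109
step 5: 109 = 2·7^2 + 7 + 4; sub 8 for 7: 2·8^2 + 8 + 4; = 140; G_6 = 140−1 = 139
step 6: 139 = 2·8^2 + 8 + 3; sub 9 for 8: 2·9^2 + 9 + 3; = 174; G_7 = 174−1 = 173
step 7: 173 = 2·9^2 + 9 + 2; sub 10 for 9: 2·10^2 + 10 + 2; = 212; G_8 = 212−1 = 211
step 8: 211 = 2·10^2 + 10 + 1; sub 11 for 10: 2·11^2 + 11 + 1; = 254; G_9 = 254−1 = 253

42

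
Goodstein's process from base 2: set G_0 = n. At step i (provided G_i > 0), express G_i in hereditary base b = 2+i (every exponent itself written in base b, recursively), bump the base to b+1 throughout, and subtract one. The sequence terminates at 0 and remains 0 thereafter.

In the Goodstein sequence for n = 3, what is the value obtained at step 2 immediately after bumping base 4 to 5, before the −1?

i=0: 3 = 2 + 1 (b=2); 2→3: 3 + 1 = 4; 4−1 = 3
i=1: 3 = 3 (b=3); 3→4: 4 = 4; 4−1 = 3

3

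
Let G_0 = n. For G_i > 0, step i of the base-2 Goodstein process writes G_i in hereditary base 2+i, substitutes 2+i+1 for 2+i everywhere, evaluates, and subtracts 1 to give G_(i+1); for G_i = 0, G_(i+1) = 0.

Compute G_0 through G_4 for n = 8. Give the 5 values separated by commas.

8 —HB2→ 2^(2 + 1) —bump→ 3^(3 + 1) = 81 —(−1)→ 80
80 —HB3→ 2·3^3 + 2·3^2 + 2·3 + 2 —bump→ 2·4^4 + 2·4^2 + 2·4 + 2 = 554 —(−1)→ 553
553 —HB4→ 2·4^4 + 2·4^2 + 2·4 + 1 —bump→ 2·5^5 + 2·5^2 + 2·5 + 1 = 6311 —(−1)→ 6310
6310 —HB5→ 2·5^5 + 2·5^2 + 2·5 —bump→ 2·6^6 + 2·6^2 + 2·6 = 93396 —(−1)→ 93395

8, 80, 553, 6310, 93395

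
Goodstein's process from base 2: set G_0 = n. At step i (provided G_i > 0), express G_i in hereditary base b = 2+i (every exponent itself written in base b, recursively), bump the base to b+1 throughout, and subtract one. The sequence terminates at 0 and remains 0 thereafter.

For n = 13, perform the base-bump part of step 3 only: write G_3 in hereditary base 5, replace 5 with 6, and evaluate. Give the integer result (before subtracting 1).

280712

13 —HB2→ 2^(2 + 1) + 2^2 + 1 —bump→ 3^(3 + 1) + 3^3 + 1 = 109 —(−1)→ 108
108 —HB3→ 3^(3 + 1) + 3^3 —bump→ 4^(4 + 1) + 4^4 = 1280 —(−1)→ 1279
1279 —HB4→ 4^(4 + 1) + 3·4^3 + 3·4^2 + 3·4 + 3 —bump→ 5^(5 + 1) + 3·5^3 + 3·5^2 + 3·5 + 3 = 16093 —(−1)→ 16092
16092 —HB5→ 5^(5 + 1) + 3·5^3 + 3·5^2 + 3·5 + 2 —bump→ 6^(6 + 1) + 3·6^3 + 3·6^2 + 3·6 + 2 = 280712 —(−1)→ 280711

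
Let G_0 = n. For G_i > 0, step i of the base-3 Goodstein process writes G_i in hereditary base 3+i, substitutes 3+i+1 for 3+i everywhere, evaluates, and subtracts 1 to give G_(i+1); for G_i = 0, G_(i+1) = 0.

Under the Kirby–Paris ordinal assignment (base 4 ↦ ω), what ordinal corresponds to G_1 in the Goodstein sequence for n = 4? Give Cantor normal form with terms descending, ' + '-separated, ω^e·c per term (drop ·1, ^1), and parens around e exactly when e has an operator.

ω

4 —HB3→ 3 + 1 —bump→ 4 + 1 = 5 —(−1)→ 4
4 —HB4→ 4 —bump→ 5 = 5 —(−1)→ 4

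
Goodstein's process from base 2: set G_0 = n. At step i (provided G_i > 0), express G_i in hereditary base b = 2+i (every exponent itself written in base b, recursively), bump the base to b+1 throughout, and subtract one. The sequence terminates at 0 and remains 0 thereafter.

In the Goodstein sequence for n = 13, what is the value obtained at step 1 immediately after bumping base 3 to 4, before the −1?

i=0: 13 = 2^(2 + 1) + 2^2 + 1 (b=2); 2→3: 3^(3 + 1) + 3^3 + 1 = 109; 109−1 = 108
i=1: 108 = 3^(3 + 1) + 3^3 (b=3); 3→4: 4^(4 + 1) + 4^4 = 1280; 1280−1 = 1279

1280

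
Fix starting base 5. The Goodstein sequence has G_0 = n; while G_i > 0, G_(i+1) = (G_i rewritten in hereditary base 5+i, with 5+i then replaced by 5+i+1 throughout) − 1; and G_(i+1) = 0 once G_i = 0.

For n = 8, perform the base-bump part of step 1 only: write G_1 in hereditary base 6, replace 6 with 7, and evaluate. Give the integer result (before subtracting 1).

9

base 5: 8 = 5 + 3; at 6: 6 + 3 = 9; next = 8
base 6: 8 = 6 + 2; at 7: 7 + 2 = 9; next = 8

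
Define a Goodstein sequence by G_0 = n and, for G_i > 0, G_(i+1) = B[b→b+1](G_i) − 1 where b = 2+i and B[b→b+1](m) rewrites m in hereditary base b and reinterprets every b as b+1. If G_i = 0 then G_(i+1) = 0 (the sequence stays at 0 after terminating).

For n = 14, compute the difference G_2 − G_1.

1171

i=0: 14 = 2^(2 + 1) + 2^2 + 2 (b=2); 2→3: 3^(3 + 1) + 3^3 + 3 = 111; 111−1 = 110
i=1: 110 = 3^(3 + 1) + 3^3 + 2 (b=3); 3→4: 4^(4 + 1) + 4^4 + 2 = 1282; 1282−1 = 1281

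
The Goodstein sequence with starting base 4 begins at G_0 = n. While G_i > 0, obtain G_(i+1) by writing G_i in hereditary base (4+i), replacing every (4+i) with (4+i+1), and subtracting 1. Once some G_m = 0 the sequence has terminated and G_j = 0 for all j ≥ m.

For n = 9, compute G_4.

11

base 4: 9 = 2·4 + 1; at 5: 2·5 + 1 = 11; next = 10
base 5: 10 = 2·5; at 6: 2·6 = 12; next = 11
base 6: 11 = 6 + 5; at 7: 7 + 5 = 12; next = 11
base 7: 11 = 7 + 4; at 8: 8 + 4 = 12; next = 11
base 8: 11 = 8 + 3; at 9: 9 + 3 = 12; next = 11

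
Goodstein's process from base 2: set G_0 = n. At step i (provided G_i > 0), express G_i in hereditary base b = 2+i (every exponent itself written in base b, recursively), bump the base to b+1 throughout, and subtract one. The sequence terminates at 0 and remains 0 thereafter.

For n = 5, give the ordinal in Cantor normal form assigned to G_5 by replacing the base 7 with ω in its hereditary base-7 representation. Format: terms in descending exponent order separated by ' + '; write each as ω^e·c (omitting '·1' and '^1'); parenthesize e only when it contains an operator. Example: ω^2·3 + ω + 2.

(0) 5|_2 = 2^2 + 1 ↦ 3^3 + 1|_3 = 28 ⇒ 27
(1) 27|_3 = 3^3 ↦ 4^4|_4 = 256 ⇒ 255
(2) 255|_4 = 3·4^3 + 3·4^2 + 3·4 + 3 ↦ 3·5^3 + 3·5^2 + 3·5 + 3|_5 = 468 ⇒ 467
(3) 467|_5 = 3·5^3 + 3·5^2 + 3·5 + 2 ↦ 3·6^3 + 3·6^2 + 3·6 + 2|_6 = 776 ⇒ 775
(4) 775|_6 = 3·6^3 + 3·6^2 + 3·6 + 1 ↦ 3·7^3 + 3·7^2 + 3·7 + 1|_7 = 1198 ⇒ 1197
(5) 1197|_7 = 3·7^3 + 3·7^2 + 3·7 ↦ 3·8^3 + 3·8^2 + 3·8|_8 = 1752 ⇒ 1751

ω^3·3 + ω^2·3 + ω·3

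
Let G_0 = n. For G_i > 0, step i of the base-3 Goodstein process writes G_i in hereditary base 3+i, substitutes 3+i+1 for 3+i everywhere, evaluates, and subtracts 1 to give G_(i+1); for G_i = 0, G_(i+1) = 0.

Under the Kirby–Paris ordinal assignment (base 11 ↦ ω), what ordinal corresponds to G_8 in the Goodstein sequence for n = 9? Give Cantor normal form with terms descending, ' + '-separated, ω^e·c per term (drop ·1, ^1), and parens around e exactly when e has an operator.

(0) 9|_3 = 3^2 ↦ 4^2|_4 = 16 ⇒ 15
(1) 15|_4 = 3·4 + 3 ↦ 3·5 + 3|_5 = 18 ⇒ 17
(2) 17|_5 = 3·5 + 2 ↦ 3·6 + 2|_6 = 20 ⇒ 19
(3) 19|_6 = 3·6 + 1 ↦ 3·7 + 1|_7 = 22 ⇒ 21
(4) 21|_7 = 3·7 ↦ 3·8|_8 = 24 ⇒ 23
(5) 23|_8 = 2·8 + 7 ↦ 2·9 + 7|_9 = 25 ⇒ 24
(6) 24|_9 = 2·9 + 6 ↦ 2·10 + 6|_10 = 26 ⇒ 25
(7) 25|_10 = 2·10 + 5 ↦ 2·11 + 5|_11 = 27 ⇒ 26
(8) 26|_11 = 2·11 + 4 ↦ 2·12 + 4|_12 = 28 ⇒ 27

ω·2 + 4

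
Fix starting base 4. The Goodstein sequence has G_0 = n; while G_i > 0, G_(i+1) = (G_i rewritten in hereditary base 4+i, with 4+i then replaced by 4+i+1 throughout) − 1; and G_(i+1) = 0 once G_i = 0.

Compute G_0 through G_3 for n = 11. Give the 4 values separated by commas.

(0) 11|_4 = 2·4 + 3 ↦ 2·5 + 3|_5 = 13 ⇒ 12
(1) 12|_5 = 2·5 + 2 ↦ 2·6 + 2|_6 = 14 ⇒ 13
(2) 13|_6 = 2·6 + 1 ↦ 2·7 + 1|_7 = 15 ⇒ 14

11, 12, 13, 14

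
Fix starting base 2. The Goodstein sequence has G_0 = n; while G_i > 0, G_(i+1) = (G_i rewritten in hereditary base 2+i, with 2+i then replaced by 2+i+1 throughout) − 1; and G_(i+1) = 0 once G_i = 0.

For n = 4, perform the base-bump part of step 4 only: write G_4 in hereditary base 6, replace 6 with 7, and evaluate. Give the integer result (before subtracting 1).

4 —HB2→ 2^2 —bump→ 3^3 = 27 —(−1)→ 26
26 —HB3→ 2·3^2 + 2·3 + 2 —bump→ 2·4^2 + 2·4 + 2 = 42 —(−1)→ 41
41 —HB4→ 2·4^2 + 2·4 + 1 —bump→ 2·5^2 + 2·5 + 1 = 61 —(−1)→ 60
60 —HB5→ 2·5^2 + 2·5 —bump→ 2·6^2 + 2·6 = 84 —(−1)→ 83

110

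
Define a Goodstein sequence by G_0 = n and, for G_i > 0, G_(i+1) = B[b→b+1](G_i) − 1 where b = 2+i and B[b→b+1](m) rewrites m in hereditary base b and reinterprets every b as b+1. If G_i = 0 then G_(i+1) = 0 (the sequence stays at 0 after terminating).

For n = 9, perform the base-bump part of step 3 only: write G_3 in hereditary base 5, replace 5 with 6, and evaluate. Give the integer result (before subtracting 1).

[0] 9 ≡ 2^(2 + 1) + 1 (base 2). Lift 3: 82. −1: 81.
[1] 81 ≡ 3^(3 + 1) (base 3). Lift 4: 1024. −1: 1023.
[2] 1023 ≡ 3·4^4 + 3·4^3 + 3·4^2 + 3·4 + 3 (base 4). Lift 5: 9843. −1: 9842.
[3] 9842 ≡ 3·5^5 + 3·5^3 + 3·5^2 + 3·5 + 2 (base 5). Lift 6: 140744. −1: 140743.

140744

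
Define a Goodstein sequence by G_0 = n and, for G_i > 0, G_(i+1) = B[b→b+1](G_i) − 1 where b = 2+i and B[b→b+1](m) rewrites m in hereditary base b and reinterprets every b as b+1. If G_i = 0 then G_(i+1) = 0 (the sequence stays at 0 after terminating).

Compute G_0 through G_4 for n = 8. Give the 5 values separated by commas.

8, 80, 553, 6310, 93395

step 0: 8 = 2^(2 + 1); sub 3 for 2: 3^(3 + 1); = 81; G_1 = 81−1 = 80
step 1: 80 = 2·3^3 + 2·3^2 + 2·3 + 2; sub 4 for 3: 2·4^4 + 2·4^2 + 2·4 + 2; = 554; G_2 = 554−1 = 553
step 2: 553 = 2·4^4 + 2·4^2 + 2·4 + 1; sub 5 for 4: 2·5^5 + 2·5^2 + 2·5 + 1; = 6311; G_3 = 6311−1 = 6310
step 3: 6310 = 2·5^5 + 2·5^2 + 2·5; sub 6 for 5: 2·6^6 + 2·6^2 + 2·6; = 93396; G_4 = 93396−1 = 93395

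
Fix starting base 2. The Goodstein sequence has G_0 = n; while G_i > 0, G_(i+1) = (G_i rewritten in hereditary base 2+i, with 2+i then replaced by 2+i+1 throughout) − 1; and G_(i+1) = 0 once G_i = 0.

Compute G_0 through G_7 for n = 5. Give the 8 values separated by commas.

step 0: 5 = 2^2 + 1; sub 3 for 2: 3^3 + 1; = 28; G_1 = 28−1 = 27
step 1: 27 = 3^3; sub 4 for 3: 4^4; = 256; G_2 = 256−1 = 255
step 2: 255 = 3·4^3 + 3·4^2 + 3·4 + 3; sub 5 for 4: 3·5^3 + 3·5^2 + 3·5 + 3; = 468; G_3 = 468−1 = 467
step 3: 467 = 3·5^3 + 3·5^2 + 3·5 + 2; sub 6 for 5: 3·6^3 + 3·6^2 + 3·6 + 2; = 776; G_4 = 776−1 = 775
step 4: 775 = 3·6^3 + 3·6^2 + 3·6 + 1; sub 7 for 6: 3·7^3 + 3·7^2 + 3·7 + 1; = 1198; G_5 = 1198−1 = 1197
step 5: 1197 = 3·7^3 + 3·7^2 + 3·7; sub 8 for 7: 3·8^3 + 3·8^2 + 3·8; = 1752; G_6 = 1752−1 = 1751
step 6: 1751 = 3·8^3 + 3·8^2 + 2·8 + 7; sub 9 for 8: 3·9^3 + 3·9^2 + 2·9 + 7; = 2455; G_7 = 2455−1 = 2454

5, 27, 255, 467, 775, 1197, 1751, 2454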